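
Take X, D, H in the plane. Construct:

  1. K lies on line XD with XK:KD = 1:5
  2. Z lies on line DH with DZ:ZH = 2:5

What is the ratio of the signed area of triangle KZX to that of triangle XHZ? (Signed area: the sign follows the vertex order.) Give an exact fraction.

[KZX]:[XHZ] = -1/15

Assign X = (0, 0), D = (1, 0), H = (0, 1) — the answer is frame-independent, so this choice is without loss of generality.
1. K lies on line XD with XK:KD = 1:5 ⇒ K = (1/6, 0)
2. Z lies on line DH with DZ:ZH = 2:5 ⇒ Z = (5/7, 2/7)
2·[KZX] = 1/21, 2·[XHZ] = -5/7
[KZX]:[XHZ] = 1/21:-5/7 = -1/15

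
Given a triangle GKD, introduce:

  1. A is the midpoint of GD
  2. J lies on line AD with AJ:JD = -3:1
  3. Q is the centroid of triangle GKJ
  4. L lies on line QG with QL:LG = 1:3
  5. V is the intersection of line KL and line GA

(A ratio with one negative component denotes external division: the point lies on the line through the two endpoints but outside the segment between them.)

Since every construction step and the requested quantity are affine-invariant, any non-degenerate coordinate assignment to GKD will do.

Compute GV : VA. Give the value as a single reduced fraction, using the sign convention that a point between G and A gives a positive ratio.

Work in coordinates with G = (0, 0), K = (1, 0), D = (0, 1).
1. A is the midpoint of GD ⇒ A = (0, 1/2)
2. J lies on line AD with AJ:JD = -3:1 ⇒ J = (0, 5/4)
3. Q is the centroid of triangle GKJ ⇒ Q = (1/3, 5/12)
4. L lies on line QG with QL:LG = 1:3 ⇒ L = (1/4, 5/16)
5. V is the intersection of line KL and line GA ⇒ V = (0, 5/12)
V = G + t·(A−G) with t = 5/6, so GV:VA = t:(1−t) = 5/6:1/6

GV:VA = 5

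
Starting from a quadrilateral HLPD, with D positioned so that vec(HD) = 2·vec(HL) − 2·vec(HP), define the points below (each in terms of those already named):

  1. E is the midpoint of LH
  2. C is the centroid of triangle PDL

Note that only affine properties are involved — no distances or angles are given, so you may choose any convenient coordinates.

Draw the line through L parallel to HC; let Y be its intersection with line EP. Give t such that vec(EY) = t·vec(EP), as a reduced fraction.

t = 1/5

Work in coordinates with H = (0, 0), L = (1, 0), P = (0, 1), D = (2, -2).
1. E is the midpoint of LH ⇒ E = (1/2, 0)
2. C is the centroid of triangle PDL ⇒ C = (1, -1/3)
through L parallel to HC: direction (1, -1/3); meets EP at Y = (2/5, 1/5)
Y = E + t·(P−E) with t = 1/5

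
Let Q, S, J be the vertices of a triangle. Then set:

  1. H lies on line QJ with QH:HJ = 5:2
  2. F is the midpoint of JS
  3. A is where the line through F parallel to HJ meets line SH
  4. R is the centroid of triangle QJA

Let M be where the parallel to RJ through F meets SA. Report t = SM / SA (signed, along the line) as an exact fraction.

t = 8/9

Work in coordinates with Q = (0, 0), S = (1, 0), J = (0, 1).
1. H lies on line QJ with QH:HJ = 5:2 ⇒ H = (0, 5/7)
2. F is the midpoint of JS ⇒ F = (1/2, 1/2)
3. A is where the line through F parallel to HJ meets line SH ⇒ A = (1/2, 5/14)
4. R is the centroid of triangle QJA ⇒ R = (1/6, 19/42)
through F parallel to RJ: direction (-1/6, 23/42); meets SA at M = (5/9, 20/63)
M = S + t·(A−S) with t = 8/9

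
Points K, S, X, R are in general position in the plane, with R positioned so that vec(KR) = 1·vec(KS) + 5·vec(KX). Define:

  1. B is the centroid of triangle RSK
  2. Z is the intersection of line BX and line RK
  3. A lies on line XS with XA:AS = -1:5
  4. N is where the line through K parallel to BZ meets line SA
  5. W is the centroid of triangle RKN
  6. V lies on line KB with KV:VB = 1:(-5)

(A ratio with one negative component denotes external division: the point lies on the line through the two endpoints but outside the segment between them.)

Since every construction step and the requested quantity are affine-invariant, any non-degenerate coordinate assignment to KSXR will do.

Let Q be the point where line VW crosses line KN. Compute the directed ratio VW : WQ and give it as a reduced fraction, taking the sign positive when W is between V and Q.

VW:WQ = -19/16

Work in coordinates with K = (0, 0), S = (1, 0), X = (0, 1), R = (1, 5).
1. B is the centroid of triangle RSK ⇒ B = (2/3, 5/3)
2. Z is the intersection of line BX and line RK ⇒ Z = (1/4, 5/4)
3. A lies on line XS with XA:AS = -1:5 ⇒ A = (-1/4, 5/4)
4. N is where the line through K parallel to BZ meets line SA ⇒ N = (1/2, 1/2)
5. W is the centroid of triangle RKN ⇒ W = (1/2, 11/6)
6. V lies on line KB with KV:VB = 1:(-5) ⇒ V = (-1/6, -5/12)
line VW meets KN at Q = (-7/114, -7/114)
W = V + t·(Q−V) with t = 19/3, so VW:WQ = 19/3:-16/3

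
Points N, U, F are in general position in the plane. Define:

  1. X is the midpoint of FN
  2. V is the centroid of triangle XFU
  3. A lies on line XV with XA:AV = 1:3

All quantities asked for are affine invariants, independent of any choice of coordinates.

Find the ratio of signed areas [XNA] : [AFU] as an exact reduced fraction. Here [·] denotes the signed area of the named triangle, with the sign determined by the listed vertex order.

[XNA]:[AFU] = -1/10

Choose coordinates N = (0, 0), U = (1, 0), F = (0, 1).
1. X is the midpoint of FN ⇒ X = (0, 1/2)
2. V is the centroid of triangle XFU ⇒ V = (1/3, 1/2)
3. A lies on line XV with XA:AV = 1:3 ⇒ A = (1/12, 1/2)
2·[XNA] = 1/24, 2·[AFU] = -5/12
[XNA]:[AFU] = 1/24:-5/12 = -1/10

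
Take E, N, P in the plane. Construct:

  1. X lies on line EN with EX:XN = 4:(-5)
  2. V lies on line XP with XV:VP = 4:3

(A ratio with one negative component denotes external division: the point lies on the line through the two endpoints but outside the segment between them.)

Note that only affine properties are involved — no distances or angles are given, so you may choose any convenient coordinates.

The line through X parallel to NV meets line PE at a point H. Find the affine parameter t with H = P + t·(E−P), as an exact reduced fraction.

Choose coordinates E = (0, 0), N = (1, 0), P = (0, 1).
1. X lies on line EN with EX:XN = 4:(-5) ⇒ X = (-4, 0)
2. V lies on line XP with XV:VP = 4:3 ⇒ V = (-12/7, 4/7)
through X parallel to NV: direction (-19/7, 4/7); meets PE at H = (0, -16/19)
H = P + t·(E−P) with t = 35/19

t = 35/19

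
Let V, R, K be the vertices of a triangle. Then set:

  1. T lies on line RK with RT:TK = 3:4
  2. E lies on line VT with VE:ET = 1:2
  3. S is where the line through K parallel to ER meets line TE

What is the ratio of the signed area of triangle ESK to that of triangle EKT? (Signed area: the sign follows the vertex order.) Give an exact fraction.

Set V = (0, 0), R = (1, 0), K = (0, 1); any affine frame gives the same invariant.
1. T lies on line RK with RT:TK = 3:4 ⇒ T = (4/7, 3/7)
2. E lies on line VT with VE:ET = 1:2 ⇒ E = (4/21, 1/7)
3. S is where the line through K parallel to ER meets line TE ⇒ S = (68/63, 17/21)
2·[ESK] = 8/9, 2·[EKT] = -8/21
[ESK]:[EKT] = 8/9:-8/21 = -7/3

[ESK]:[EKT] = -7/3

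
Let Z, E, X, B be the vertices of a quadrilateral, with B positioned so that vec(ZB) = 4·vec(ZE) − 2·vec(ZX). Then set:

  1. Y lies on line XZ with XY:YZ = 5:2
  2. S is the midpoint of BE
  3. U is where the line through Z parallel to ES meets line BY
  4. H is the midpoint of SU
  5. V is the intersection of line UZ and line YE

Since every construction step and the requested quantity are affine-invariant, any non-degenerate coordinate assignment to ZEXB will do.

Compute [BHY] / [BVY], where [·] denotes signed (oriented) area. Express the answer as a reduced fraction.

Choose coordinates Z = (0, 0), E = (1, 0), X = (0, 1), B = (4, -2).
1. Y lies on line XZ with XY:YZ = 5:2 ⇒ Y = (0, 2/7)
2. S is the midpoint of BE ⇒ S = (5/2, -1)
3. U is where the line through Z parallel to ES meets line BY ⇒ U = (-3, 2)
4. H is the midpoint of SU ⇒ H = (-1/4, 1/2)
5. V is the intersection of line UZ and line YE ⇒ V = (-3/4, 1/2)
2·[BHY] = 2/7, 2·[BVY] = -6/7
[BHY]:[BVY] = 2/7:-6/7 = -1/3

[BHY]:[BVY] = -1/3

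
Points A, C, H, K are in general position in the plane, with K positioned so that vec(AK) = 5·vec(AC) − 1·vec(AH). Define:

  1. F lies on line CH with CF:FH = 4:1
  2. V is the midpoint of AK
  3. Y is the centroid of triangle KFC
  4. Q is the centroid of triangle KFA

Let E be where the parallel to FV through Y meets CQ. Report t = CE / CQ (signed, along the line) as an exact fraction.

t = 37/24

Assign A = (0, 0), C = (1, 0), H = (0, 1), K = (5, -1) — the answer is frame-independent, so this choice is without loss of generality.
1. F lies on line CH with CF:FH = 4:1 ⇒ F = (1/5, 4/5)
2. V is the midpoint of AK ⇒ V = (5/2, -1/2)
3. Y is the centroid of triangle KFC ⇒ Y = (31/15, -1/15)
4. Q is the centroid of triangle KFA ⇒ Q = (26/15, -1/15)
through Y parallel to FV: direction (23/10, -13/10); meets CQ at E = (767/360, -37/360)
E = C + t·(Q−C) with t = 37/24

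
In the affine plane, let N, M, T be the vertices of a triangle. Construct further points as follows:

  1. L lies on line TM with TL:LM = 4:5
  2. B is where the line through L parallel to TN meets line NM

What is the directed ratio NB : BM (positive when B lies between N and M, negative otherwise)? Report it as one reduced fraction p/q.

Assign N = (0, 0), M = (1, 0), T = (0, 1) — the answer is frame-independent, so this choice is without loss of generality.
1. L lies on line TM with TL:LM = 4:5 ⇒ L = (4/9, 5/9)
2. B is where the line through L parallel to TN meets line NM ⇒ B = (4/9, 0)
B = N + t·(M−N) with t = 4/9, so NB:BM = t:(1−t) = 4/9:5/9

NB:BM = 4/5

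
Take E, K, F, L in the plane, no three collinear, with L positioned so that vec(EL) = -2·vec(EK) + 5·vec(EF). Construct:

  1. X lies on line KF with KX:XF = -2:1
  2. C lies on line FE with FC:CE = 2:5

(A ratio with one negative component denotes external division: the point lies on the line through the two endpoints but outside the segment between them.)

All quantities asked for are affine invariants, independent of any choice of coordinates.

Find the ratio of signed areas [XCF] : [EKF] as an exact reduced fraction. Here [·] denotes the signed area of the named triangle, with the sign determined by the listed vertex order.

[XCF]:[EKF] = 2/7

Assign E = (0, 0), K = (1, 0), F = (0, 1), L = (-2, 5) — the answer is frame-independent, so this choice is without loss of generality.
1. X lies on line KF with KX:XF = -2:1 ⇒ X = (-1, 2)
2. C lies on line FE with FC:CE = 2:5 ⇒ C = (0, 5/7)
2·[XCF] = 2/7, 2·[EKF] = 1
[XCF]:[EKF] = 2/7:1 = 2/7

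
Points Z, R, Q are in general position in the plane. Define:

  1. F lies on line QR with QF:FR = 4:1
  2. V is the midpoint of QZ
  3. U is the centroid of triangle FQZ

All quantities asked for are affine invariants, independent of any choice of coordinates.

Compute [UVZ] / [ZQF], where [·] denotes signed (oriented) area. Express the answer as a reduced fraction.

Set Z = (0, 0), R = (1, 0), Q = (0, 1); any affine frame gives the same invariant.
1. F lies on line QR with QF:FR = 4:1 ⇒ F = (4/5, 1/5)
2. V is the midpoint of QZ ⇒ V = (0, 1/2)
3. U is the centroid of triangle FQZ ⇒ U = (4/15, 2/5)
2·[UVZ] = 2/15, 2·[ZQF] = -4/5
[UVZ]:[ZQF] = 2/15:-4/5 = -1/6

[UVZ]:[ZQF] = -1/6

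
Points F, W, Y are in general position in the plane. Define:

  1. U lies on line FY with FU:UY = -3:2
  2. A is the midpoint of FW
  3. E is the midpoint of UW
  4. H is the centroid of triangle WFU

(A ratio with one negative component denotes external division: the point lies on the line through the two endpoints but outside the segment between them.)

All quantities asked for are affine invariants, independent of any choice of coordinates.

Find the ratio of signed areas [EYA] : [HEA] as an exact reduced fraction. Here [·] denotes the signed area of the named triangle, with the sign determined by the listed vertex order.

Choose coordinates F = (0, 0), W = (1, 0), Y = (0, 1).
1. U lies on line FY with FU:UY = -3:2 ⇒ U = (0, 3)
2. A is the midpoint of FW ⇒ A = (1/2, 0)
3. E is the midpoint of UW ⇒ E = (1/2, 3/2)
4. H is the centroid of triangle WFU ⇒ H = (1/3, 1)
2·[EYA] = 3/4, 2·[HEA] = -1/4
[EYA]:[HEA] = 3/4:-1/4 = -3

[EYA]:[HEA] = -3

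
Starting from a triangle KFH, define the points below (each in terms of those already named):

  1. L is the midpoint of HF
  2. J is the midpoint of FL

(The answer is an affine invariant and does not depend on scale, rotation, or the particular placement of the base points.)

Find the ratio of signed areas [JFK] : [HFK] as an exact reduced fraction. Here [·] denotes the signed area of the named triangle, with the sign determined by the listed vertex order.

[JFK]:[HFK] = 1/4

Assign K = (0, 0), F = (1, 0), H = (0, 1) — the answer is frame-independent, so this choice is without loss of generality.
1. L is the midpoint of HF ⇒ L = (1/2, 1/2)
2. J is the midpoint of FL ⇒ J = (3/4, 1/4)
2·[JFK] = -1/4, 2·[HFK] = -1
[JFK]:[HFK] = -1/4:-1 = 1/4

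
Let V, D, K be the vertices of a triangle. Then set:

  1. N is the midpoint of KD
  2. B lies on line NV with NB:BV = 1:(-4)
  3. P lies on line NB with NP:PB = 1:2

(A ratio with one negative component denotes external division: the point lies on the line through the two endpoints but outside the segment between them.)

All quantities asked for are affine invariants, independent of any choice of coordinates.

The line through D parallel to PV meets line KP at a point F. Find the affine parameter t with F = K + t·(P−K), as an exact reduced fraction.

t = 2

Choose coordinates V = (0, 0), D = (1, 0), K = (0, 1).
1. N is the midpoint of KD ⇒ N = (1/2, 1/2)
2. B lies on line NV with NB:BV = 1:(-4) ⇒ B = (2/3, 2/3)
3. P lies on line NB with NP:PB = 1:2 ⇒ P = (5/9, 5/9)
through D parallel to PV: direction (-5/9, -5/9); meets KP at F = (10/9, 1/9)
F = K + t·(P−K) with t = 2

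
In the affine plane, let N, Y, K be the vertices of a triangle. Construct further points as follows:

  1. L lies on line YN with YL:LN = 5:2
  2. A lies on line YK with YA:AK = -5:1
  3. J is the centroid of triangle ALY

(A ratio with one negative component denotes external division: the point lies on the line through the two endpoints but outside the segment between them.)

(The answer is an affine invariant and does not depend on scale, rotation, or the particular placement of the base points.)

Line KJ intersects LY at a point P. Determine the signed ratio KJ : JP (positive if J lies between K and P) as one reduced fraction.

Assign N = (0, 0), Y = (1, 0), K = (0, 1) — the answer is frame-independent, so this choice is without loss of generality.
1. L lies on line YN with YL:LN = 5:2 ⇒ L = (2/7, 0)
2. A lies on line YK with YA:AK = -5:1 ⇒ A = (-1/4, 5/4)
3. J is the centroid of triangle ALY ⇒ J = (29/84, 5/12)
line KJ meets LY at P = (29/49, 0)
J = K + t·(P−K) with t = 7/12, so KJ:JP = 7/12:5/12

KJ:JP = 7/5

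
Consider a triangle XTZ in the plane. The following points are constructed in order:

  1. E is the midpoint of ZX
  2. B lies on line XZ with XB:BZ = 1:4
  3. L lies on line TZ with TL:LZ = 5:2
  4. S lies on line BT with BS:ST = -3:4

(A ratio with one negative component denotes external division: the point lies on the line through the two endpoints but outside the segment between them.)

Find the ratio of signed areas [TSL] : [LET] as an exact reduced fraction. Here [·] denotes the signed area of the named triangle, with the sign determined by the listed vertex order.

[TSL]:[LET] = -32/5

Set X = (0, 0), T = (1, 0), Z = (0, 1); any affine frame gives the same invariant.
1. E is the midpoint of ZX ⇒ E = (0, 1/2)
2. B lies on line XZ with XB:BZ = 1:4 ⇒ B = (0, 1/5)
3. L lies on line TZ with TL:LZ = 5:2 ⇒ L = (2/7, 5/7)
4. S lies on line BT with BS:ST = -3:4 ⇒ S = (-3, 4/5)
2·[TSL] = -16/7, 2·[LET] = 5/14
[TSL]:[LET] = -16/7:5/14 = -32/5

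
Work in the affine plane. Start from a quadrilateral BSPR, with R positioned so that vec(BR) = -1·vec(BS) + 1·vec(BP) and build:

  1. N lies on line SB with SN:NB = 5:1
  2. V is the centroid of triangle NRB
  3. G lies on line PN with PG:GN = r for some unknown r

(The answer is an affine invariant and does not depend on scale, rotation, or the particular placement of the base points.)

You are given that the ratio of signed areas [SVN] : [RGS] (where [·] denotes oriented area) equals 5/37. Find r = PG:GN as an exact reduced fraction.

r = -5/2

Assign B = (0, 0), S = (1, 0), P = (0, 1), R = (-1, 1) — the answer is frame-independent, so this choice is without loss of generality.
1. N lies on line SB with SN:NB = 5:1 ⇒ N = (1/6, 0)
2. V is the centroid of triangle NRB ⇒ V = (-5/18, 1/3)
3. With PG:GN = r, write λ = r/(r+1) so G = P + λ·(N−P); G is affine-linear in λ
Every point depending on G is an affine combination of G and λ-independent points, so each such coordinate is linear in λ; the λ² term in each signed area is a multiple of (N−P)×(N−P) = 0, so 2·[SVN] and 2·[RGS] are each linear in λ. Evaluating at λ=0 and λ=1:
  2·[SVN] = 5/18,   2·[RGS] = 11/6·λ − 1
So [SVN]:[RGS] = (5/18) / (11/6·λ − 1). Setting this equal to 5/37:
  5/18 = 5/37·(11/6·λ − 1)  ⇒  λ = 5/3
Then r = λ/(1−λ) = (5/3)/(-2/3) = -5/2. Check: with r = -5/2, G = (5/18, -2/3) and [SVN]:[RGS] = 5/37 as required.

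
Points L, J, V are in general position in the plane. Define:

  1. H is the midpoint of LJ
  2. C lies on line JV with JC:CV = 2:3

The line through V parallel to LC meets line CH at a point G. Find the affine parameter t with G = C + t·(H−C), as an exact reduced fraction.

t = -3

Choose coordinates L = (0, 0), J = (1, 0), V = (0, 1).
1. H is the midpoint of LJ ⇒ H = (1/2, 0)
2. C lies on line JV with JC:CV = 2:3 ⇒ C = (3/5, 2/5)
through V parallel to LC: direction (3/5, 2/5); meets CH at G = (9/10, 8/5)
G = C + t·(H−C) with t = -3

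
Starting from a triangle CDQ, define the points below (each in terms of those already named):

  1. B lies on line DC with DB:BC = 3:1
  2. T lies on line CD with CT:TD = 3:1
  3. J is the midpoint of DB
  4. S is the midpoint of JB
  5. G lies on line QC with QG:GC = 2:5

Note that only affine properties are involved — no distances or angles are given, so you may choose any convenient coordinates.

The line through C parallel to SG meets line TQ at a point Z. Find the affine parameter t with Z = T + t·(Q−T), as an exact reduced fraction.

t = 60/11

Assign C = (0, 0), D = (1, 0), Q = (0, 1) — the answer is frame-independent, so this choice is without loss of generality.
1. B lies on line DC with DB:BC = 3:1 ⇒ B = (1/4, 0)
2. T lies on line CD with CT:TD = 3:1 ⇒ T = (3/4, 0)
3. J is the midpoint of DB ⇒ J = (5/8, 0)
4. S is the midpoint of JB ⇒ S = (7/16, 0)
5. G lies on line QC with QG:GC = 2:5 ⇒ G = (0, 5/7)
through C parallel to SG: direction (-7/16, 5/7); meets TQ at Z = (-147/44, 60/11)
Z = T + t·(Q−T) with t = 60/11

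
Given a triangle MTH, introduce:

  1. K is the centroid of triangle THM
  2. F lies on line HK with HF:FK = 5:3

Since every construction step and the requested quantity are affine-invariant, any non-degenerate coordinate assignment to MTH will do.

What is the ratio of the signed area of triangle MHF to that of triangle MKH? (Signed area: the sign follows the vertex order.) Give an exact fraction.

Assign M = (0, 0), T = (1, 0), H = (0, 1) — the answer is frame-independent, so this choice is without loss of generality.
1. K is the centroid of triangle THM ⇒ K = (1/3, 1/3)
2. F lies on line HK with HF:FK = 5:3 ⇒ F = (5/24, 7/12)
2·[MHF] = -5/24, 2·[MKH] = 1/3
[MHF]:[MKH] = -5/24:1/3 = -5/8

[MHF]:[MKH] = -5/8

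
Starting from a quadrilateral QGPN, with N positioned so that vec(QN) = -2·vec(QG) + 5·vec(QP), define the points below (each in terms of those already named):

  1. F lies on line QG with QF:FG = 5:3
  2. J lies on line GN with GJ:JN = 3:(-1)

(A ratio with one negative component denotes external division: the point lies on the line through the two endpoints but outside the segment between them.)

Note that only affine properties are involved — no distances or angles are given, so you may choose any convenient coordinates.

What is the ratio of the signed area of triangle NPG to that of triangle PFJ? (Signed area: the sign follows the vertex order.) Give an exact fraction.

Set Q = (0, 0), G = (1, 0), P = (0, 1), N = (-2, 5); any affine frame gives the same invariant.
1. F lies on line QG with QF:FG = 5:3 ⇒ F = (5/8, 0)
2. J lies on line GN with GJ:JN = 3:(-1) ⇒ J = (-7/2, 15/2)
2·[NPG] = 2, 2·[PFJ] = 9/16
[NPG]:[PFJ] = 2:9/16 = 32/9

[NPG]:[PFJ] = 32/9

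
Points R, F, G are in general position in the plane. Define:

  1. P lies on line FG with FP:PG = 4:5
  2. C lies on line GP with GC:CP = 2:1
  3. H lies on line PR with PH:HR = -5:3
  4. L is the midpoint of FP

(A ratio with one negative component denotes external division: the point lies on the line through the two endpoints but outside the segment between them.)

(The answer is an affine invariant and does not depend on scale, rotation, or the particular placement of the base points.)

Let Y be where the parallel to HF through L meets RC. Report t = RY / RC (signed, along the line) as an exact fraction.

t = -6/49

Set R = (0, 0), F = (1, 0), G = (0, 1); any affine frame gives the same invariant.
1. P lies on line FG with FP:PG = 4:5 ⇒ P = (5/9, 4/9)
2. C lies on line GP with GC:CP = 2:1 ⇒ C = (10/27, 17/27)
3. H lies on line PR with PH:HR = -5:3 ⇒ H = (-5/6, -2/3)
4. L is the midpoint of FP ⇒ L = (7/9, 2/9)
through L parallel to HF: direction (11/6, 2/3); meets RC at Y = (-20/441, -34/441)
Y = R + t·(C−R) with t = -6/49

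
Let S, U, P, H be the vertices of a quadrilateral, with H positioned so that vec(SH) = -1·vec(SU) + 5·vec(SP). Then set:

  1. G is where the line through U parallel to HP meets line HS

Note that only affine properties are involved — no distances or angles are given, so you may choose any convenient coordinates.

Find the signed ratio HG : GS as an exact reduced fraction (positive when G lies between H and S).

HG:GS = -3/4

Choose coordinates S = (0, 0), U = (1, 0), P = (0, 1), H = (-1, 5).
1. G is where the line through U parallel to HP meets line HS ⇒ G = (-4, 20)
G = H + t·(S−H) with t = -3, so HG:GS = t:(1−t) = -3:4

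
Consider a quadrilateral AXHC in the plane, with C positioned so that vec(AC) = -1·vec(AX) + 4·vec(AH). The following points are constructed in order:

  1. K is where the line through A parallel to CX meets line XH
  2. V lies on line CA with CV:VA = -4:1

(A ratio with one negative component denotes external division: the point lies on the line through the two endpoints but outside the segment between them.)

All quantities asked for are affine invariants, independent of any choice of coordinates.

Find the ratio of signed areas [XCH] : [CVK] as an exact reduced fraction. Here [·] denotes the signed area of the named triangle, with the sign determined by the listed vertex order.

Work in coordinates with A = (0, 0), X = (1, 0), H = (0, 1), C = (-1, 4).
1. K is where the line through A parallel to CX meets line XH ⇒ K = (-1, 2)
2. V lies on line CA with CV:VA = -4:1 ⇒ V = (1/3, -4/3)
2·[XCH] = 2, 2·[CVK] = -8/3
[XCH]:[CVK] = 2:-8/3 = -3/4

[XCH]:[CVK] = -3/4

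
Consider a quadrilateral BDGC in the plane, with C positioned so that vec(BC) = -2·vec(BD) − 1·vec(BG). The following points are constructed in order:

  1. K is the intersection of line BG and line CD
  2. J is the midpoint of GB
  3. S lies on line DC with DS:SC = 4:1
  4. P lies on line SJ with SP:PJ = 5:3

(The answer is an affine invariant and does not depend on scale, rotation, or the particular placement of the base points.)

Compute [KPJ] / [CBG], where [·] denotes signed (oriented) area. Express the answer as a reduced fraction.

Set B = (0, 0), D = (1, 0), G = (0, 1), C = (-2, -1); any affine frame gives the same invariant.
1. K is the intersection of line BG and line CD ⇒ K = (0, -1/3)
2. J is the midpoint of GB ⇒ J = (0, 1/2)
3. S lies on line DC with DS:SC = 4:1 ⇒ S = (-7/5, -4/5)
4. P lies on line SJ with SP:PJ = 5:3 ⇒ P = (-21/40, 1/80)
2·[KPJ] = -7/16, 2·[CBG] = 2
[KPJ]:[CBG] = -7/16:2 = -7/32

[KPJ]:[CBG] = -7/32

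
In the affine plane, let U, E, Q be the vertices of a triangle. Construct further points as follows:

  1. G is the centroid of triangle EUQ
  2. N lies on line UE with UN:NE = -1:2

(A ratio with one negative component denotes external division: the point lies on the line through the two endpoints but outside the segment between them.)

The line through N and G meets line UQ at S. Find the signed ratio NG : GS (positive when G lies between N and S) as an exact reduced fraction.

NG:GS = -4

Work in coordinates with U = (0, 0), E = (1, 0), Q = (0, 1).
1. G is the centroid of triangle EUQ ⇒ G = (1/3, 1/3)
2. N lies on line UE with UN:NE = -1:2 ⇒ N = (-1, 0)
line NG meets UQ at S = (0, 1/4)
G = N + t·(S−N) with t = 4/3, so NG:GS = 4/3:-1/3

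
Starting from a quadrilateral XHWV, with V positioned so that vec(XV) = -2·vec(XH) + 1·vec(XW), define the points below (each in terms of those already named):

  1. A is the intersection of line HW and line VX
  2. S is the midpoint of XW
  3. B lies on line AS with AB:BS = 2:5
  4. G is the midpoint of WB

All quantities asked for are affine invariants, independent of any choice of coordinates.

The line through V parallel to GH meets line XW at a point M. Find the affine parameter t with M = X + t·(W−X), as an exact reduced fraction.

Assign X = (0, 0), H = (1, 0), W = (0, 1), V = (-2, 1) — the answer is frame-independent, so this choice is without loss of generality.
1. A is the intersection of line HW and line VX ⇒ A = (2, -1)
2. S is the midpoint of XW ⇒ S = (0, 1/2)
3. B lies on line AS with AB:BS = 2:5 ⇒ B = (10/7, -4/7)
4. G is the midpoint of WB ⇒ G = (5/7, 3/14)
through V parallel to GH: direction (2/7, -3/14); meets XW at M = (0, -1/2)
M = X + t·(W−X) with t = -1/2

t = -1/2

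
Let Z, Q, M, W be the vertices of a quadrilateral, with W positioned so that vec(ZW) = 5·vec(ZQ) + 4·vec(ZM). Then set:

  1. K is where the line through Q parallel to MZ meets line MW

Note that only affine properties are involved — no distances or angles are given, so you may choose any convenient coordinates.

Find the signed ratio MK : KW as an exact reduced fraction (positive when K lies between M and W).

Choose coordinates Z = (0, 0), Q = (1, 0), M = (0, 1), W = (5, 4).
1. K is where the line through Q parallel to MZ meets line MW ⇒ K = (1, 8/5)
K = M + t·(W−M) with t = 1/5, so MK:KW = t:(1−t) = 1/5:4/5

MK:KW = 1/4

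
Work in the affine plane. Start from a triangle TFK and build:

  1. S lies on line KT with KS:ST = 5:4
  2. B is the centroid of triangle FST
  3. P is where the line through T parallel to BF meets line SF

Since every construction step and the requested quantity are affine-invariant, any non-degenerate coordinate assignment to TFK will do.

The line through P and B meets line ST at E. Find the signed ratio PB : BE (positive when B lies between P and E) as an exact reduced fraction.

Work in coordinates with T = (0, 0), F = (1, 0), K = (0, 1).
1. S lies on line KT with KS:ST = 5:4 ⇒ S = (0, 4/9)
2. B is the centroid of triangle FST ⇒ B = (1/3, 4/27)
3. P is where the line through T parallel to BF meets line SF ⇒ P = (2, -4/9)
line PB meets ST at E = (0, 4/15)
B = P + t·(E−P) with t = 5/6, so PB:BE = 5/6:1/6

PB:BE = 5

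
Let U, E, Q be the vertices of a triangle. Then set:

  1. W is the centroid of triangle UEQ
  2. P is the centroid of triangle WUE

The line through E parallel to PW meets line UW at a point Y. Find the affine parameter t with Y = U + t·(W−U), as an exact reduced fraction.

Work in coordinates with U = (0, 0), E = (1, 0), Q = (0, 1).
1. W is the centroid of triangle UEQ ⇒ W = (1/3, 1/3)
2. P is the centroid of triangle WUE ⇒ P = (4/9, 1/9)
through E parallel to PW: direction (-1/9, 2/9); meets UW at Y = (2/3, 2/3)
Y = U + t·(W−U) with t = 2

t = 2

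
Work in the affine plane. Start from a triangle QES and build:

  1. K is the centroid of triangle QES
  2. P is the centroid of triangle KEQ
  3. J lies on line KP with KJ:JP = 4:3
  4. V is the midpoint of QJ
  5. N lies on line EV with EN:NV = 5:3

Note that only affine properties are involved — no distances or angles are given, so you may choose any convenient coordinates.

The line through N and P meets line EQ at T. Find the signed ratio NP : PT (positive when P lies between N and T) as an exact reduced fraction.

Assign Q = (0, 0), E = (1, 0), S = (0, 1) — the answer is frame-independent, so this choice is without loss of generality.
1. K is the centroid of triangle QES ⇒ K = (1/3, 1/3)
2. P is the centroid of triangle KEQ ⇒ P = (4/9, 1/9)
3. J lies on line KP with KJ:JP = 4:3 ⇒ J = (25/63, 13/63)
4. V is the midpoint of QJ ⇒ V = (25/126, 13/126)
5. N lies on line EV with EN:NV = 5:3 ⇒ N = (503/1008, 65/1008)
line NP meets EQ at T = (27/47, 0)
P = N + t·(T−N) with t = -47/65, so NP:PT = -47/65:112/65

NP:PT = -47/112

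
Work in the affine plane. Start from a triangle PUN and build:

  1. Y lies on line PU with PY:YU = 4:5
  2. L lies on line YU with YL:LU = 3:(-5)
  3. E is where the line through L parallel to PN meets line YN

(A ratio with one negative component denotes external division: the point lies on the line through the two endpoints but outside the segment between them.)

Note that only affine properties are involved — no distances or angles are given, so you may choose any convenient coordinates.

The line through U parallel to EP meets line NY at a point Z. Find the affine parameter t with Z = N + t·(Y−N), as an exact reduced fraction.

Work in coordinates with P = (0, 0), U = (1, 0), N = (0, 1).
1. Y lies on line PU with PY:YU = 4:5 ⇒ Y = (4/9, 0)
2. L lies on line YU with YL:LU = 3:(-5) ⇒ L = (-7/18, 0)
3. E is where the line through L parallel to PN meets line YN ⇒ E = (-7/18, 15/8)
through U parallel to EP: direction (7/18, -15/8); meets NY at Z = (107/72, -75/32)
Z = N + t·(Y−N) with t = 107/32

t = 107/32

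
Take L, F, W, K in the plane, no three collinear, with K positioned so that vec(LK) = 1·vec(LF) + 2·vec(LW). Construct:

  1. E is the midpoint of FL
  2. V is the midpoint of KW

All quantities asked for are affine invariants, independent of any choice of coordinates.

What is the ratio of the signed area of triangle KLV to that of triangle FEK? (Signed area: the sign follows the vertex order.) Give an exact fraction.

[KLV]:[FEK] = 1/2

Set L = (0, 0), F = (1, 0), W = (0, 1), K = (1, 2); any affine frame gives the same invariant.
1. E is the midpoint of FL ⇒ E = (1/2, 0)
2. V is the midpoint of KW ⇒ V = (1/2, 3/2)
2·[KLV] = -1/2, 2·[FEK] = -1
[KLV]:[FEK] = -1/2:-1 = 1/2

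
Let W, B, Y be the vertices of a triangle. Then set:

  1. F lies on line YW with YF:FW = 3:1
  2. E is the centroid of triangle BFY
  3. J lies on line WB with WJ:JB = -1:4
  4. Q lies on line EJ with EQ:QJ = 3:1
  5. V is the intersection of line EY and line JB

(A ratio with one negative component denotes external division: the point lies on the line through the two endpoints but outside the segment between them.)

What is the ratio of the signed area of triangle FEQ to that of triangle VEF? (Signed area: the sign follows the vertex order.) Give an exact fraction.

Set W = (0, 0), B = (1, 0), Y = (0, 1); any affine frame gives the same invariant.
1. F lies on line YW with YF:FW = 3:1 ⇒ F = (0, 1/4)
2. E is the centroid of triangle BFY ⇒ E = (1/3, 5/12)
3. J lies on line WB with WJ:JB = -1:4 ⇒ J = (-1/3, 0)
4. Q lies on line EJ with EQ:QJ = 3:1 ⇒ Q = (-1/6, 5/48)
5. V is the intersection of line EY and line JB ⇒ V = (4/7, 0)
2·[FEQ] = -1/48, 2·[VEF] = 5/28
[FEQ]:[VEF] = -1/48:5/28 = -7/60

[FEQ]:[VEF] = -7/60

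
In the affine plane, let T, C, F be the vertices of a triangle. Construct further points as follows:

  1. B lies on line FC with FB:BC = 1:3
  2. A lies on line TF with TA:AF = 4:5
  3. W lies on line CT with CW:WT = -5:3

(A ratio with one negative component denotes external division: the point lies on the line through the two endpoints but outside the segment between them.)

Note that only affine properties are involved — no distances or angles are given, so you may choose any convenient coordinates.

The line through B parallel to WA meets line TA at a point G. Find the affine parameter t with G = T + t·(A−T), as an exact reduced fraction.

Assign T = (0, 0), C = (1, 0), F = (0, 1) — the answer is frame-independent, so this choice is without loss of generality.
1. B lies on line FC with FB:BC = 1:3 ⇒ B = (1/4, 3/4)
2. A lies on line TF with TA:AF = 4:5 ⇒ A = (0, 4/9)
3. W lies on line CT with CW:WT = -5:3 ⇒ W = (-3/2, 0)
through B parallel to WA: direction (3/2, 4/9); meets TA at G = (0, 73/108)
G = T + t·(A−T) with t = 73/48

t = 73/48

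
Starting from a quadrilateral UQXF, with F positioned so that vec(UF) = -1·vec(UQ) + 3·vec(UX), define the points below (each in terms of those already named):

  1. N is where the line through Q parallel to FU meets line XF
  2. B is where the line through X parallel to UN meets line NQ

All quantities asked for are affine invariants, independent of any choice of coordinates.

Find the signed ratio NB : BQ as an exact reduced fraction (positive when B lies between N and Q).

NB:BQ = 2

Work in coordinates with U = (0, 0), Q = (1, 0), X = (0, 1), F = (-1, 3).
1. N is where the line through Q parallel to FU meets line XF ⇒ N = (2, -3)
2. B is where the line through X parallel to UN meets line NQ ⇒ B = (4/3, -1)
B = N + t·(Q−N) with t = 2/3, so NB:BQ = t:(1−t) = 2/3:1/3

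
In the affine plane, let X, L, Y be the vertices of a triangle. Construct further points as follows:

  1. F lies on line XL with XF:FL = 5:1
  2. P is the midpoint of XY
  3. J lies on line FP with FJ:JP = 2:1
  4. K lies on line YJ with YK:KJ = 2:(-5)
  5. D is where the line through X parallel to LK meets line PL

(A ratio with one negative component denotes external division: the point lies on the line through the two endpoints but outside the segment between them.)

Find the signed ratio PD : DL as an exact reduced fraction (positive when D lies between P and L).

Set X = (0, 0), L = (1, 0), Y = (0, 1); any affine frame gives the same invariant.
1. F lies on line XL with XF:FL = 5:1 ⇒ F = (5/6, 0)
2. P is the midpoint of XY ⇒ P = (0, 1/2)
3. J lies on line FP with FJ:JP = 2:1 ⇒ J = (5/18, 1/3)
4. K lies on line YJ with YK:KJ = 2:(-5) ⇒ K = (-5/27, 13/9)
5. D is where the line through X parallel to LK meets line PL ⇒ D = (-16/23, 39/46)
D = P + t·(L−P) with t = -16/23, so PD:DL = t:(1−t) = -16/23:39/23

PD:DL = -16/39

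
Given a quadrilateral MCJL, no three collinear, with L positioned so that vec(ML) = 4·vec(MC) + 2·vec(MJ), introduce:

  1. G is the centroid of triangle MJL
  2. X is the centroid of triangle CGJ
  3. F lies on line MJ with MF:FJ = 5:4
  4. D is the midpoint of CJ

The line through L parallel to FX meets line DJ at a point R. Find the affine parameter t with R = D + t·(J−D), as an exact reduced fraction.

Set M = (0, 0), C = (1, 0), J = (0, 1), L = (4, 2); any affine frame gives the same invariant.
1. G is the centroid of triangle MJL ⇒ G = (4/3, 1)
2. X is the centroid of triangle CGJ ⇒ X = (7/9, 2/3)
3. F lies on line MJ with MF:FJ = 5:4 ⇒ F = (0, 5/9)
4. D is the midpoint of CJ ⇒ D = (1/2, 1/2)
through L parallel to FX: direction (7/9, 1/9); meets DJ at R = (-3/8, 11/8)
R = D + t·(J−D) with t = 7/4

t = 7/4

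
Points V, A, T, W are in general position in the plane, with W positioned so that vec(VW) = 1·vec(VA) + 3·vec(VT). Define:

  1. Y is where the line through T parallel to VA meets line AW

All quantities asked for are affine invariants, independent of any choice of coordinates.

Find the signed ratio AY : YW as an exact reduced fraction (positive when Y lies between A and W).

AY:YW = 1/2

Assign V = (0, 0), A = (1, 0), T = (0, 1), W = (1, 3) — the answer is frame-independent, so this choice is without loss of generality.
1. Y is where the line through T parallel to VA meets line AW ⇒ Y = (1, 1)
Y = A + t·(W−A) with t = 1/3, so AY:YW = t:(1−t) = 1/3:2/3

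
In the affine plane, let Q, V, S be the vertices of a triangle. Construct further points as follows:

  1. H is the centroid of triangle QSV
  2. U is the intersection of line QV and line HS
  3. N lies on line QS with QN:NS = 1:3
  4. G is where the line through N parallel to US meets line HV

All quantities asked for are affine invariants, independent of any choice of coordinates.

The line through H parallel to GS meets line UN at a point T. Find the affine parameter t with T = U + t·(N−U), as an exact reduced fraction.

t = 1/2

Assign Q = (0, 0), V = (1, 0), S = (0, 1) — the answer is frame-independent, so this choice is without loss of generality.
1. H is the centroid of triangle QSV ⇒ H = (1/3, 1/3)
2. U is the intersection of line QV and line HS ⇒ U = (1/2, 0)
3. N lies on line QS with QN:NS = 1:3 ⇒ N = (0, 1/4)
4. G is where the line through N parallel to US meets line HV ⇒ G = (-1/6, 7/12)
through H parallel to GS: direction (1/6, 5/12); meets UN at T = (1/4, 1/8)
T = U + t·(N−U) with t = 1/2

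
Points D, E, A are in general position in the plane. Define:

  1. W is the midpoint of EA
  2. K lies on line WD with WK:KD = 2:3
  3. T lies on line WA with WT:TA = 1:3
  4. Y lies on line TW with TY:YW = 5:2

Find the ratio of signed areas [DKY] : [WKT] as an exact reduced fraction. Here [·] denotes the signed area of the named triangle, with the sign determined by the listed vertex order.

[DKY]:[WKT] = -3/7

Choose coordinates D = (0, 0), E = (1, 0), A = (0, 1).
1. W is the midpoint of EA ⇒ W = (1/2, 1/2)
2. K lies on line WD with WK:KD = 2:3 ⇒ K = (3/10, 3/10)
3. T lies on line WA with WT:TA = 1:3 ⇒ T = (3/8, 5/8)
4. Y lies on line TW with TY:YW = 5:2 ⇒ Y = (13/28, 15/28)
2·[DKY] = 3/140, 2·[WKT] = -1/20
[DKY]:[WKT] = 3/140:-1/20 = -3/7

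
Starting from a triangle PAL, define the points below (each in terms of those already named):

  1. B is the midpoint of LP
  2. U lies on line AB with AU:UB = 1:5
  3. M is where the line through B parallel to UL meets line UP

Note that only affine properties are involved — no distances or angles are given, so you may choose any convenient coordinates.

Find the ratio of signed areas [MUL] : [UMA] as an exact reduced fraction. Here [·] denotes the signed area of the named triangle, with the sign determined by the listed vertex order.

Set P = (0, 0), A = (1, 0), L = (0, 1); any affine frame gives the same invariant.
1. B is the midpoint of LP ⇒ B = (0, 1/2)
2. U lies on line AB with AU:UB = 1:5 ⇒ U = (5/6, 1/12)
3. M is where the line through B parallel to UL meets line UP ⇒ M = (5/12, 1/24)
2·[MUL] = 5/12, 2·[UMA] = 1/24
[MUL]:[UMA] = 5/12:1/24 = 10

[MUL]:[UMA] = 10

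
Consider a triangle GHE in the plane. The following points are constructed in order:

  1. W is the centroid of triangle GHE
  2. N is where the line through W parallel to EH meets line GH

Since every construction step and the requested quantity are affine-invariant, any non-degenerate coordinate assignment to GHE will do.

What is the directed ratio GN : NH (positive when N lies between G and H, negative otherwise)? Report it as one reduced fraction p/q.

GN:NH = 2

Choose coordinates G = (0, 0), H = (1, 0), E = (0, 1).
1. W is the centroid of triangle GHE ⇒ W = (1/3, 1/3)
2. N is where the line through W parallel to EH meets line GH ⇒ N = (2/3, 0)
N = G + t·(H−G) with t = 2/3, so GN:NH = t:(1−t) = 2/3:1/3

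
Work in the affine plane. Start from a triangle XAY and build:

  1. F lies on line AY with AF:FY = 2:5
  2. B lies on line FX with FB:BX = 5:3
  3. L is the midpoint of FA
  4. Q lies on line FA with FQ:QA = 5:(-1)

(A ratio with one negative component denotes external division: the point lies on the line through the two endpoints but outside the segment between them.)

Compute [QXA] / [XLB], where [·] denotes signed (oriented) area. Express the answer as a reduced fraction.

Set X = (0, 0), A = (1, 0), Y = (0, 1); any affine frame gives the same invariant.
1. F lies on line AY with AF:FY = 2:5 ⇒ F = (5/7, 2/7)
2. B lies on line FX with FB:BX = 5:3 ⇒ B = (15/56, 3/28)
3. L is the midpoint of FA ⇒ L = (6/7, 1/7)
4. Q lies on line FA with FQ:QA = 5:(-1) ⇒ Q = (15/14, -1/14)
2·[QXA] = -1/14, 2·[XLB] = 3/56
[QXA]:[XLB] = -1/14:3/56 = -4/3

[QXA]:[XLB] = -4/3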